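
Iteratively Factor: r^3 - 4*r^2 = (r)*(r^2 - 4*r) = r^2*(r - 4)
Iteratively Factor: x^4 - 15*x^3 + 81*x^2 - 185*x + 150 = (x - 2)*(x^3 - 13*x^2 + 55*x - 75) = (x - 5)*(x - 2)*(x^2 - 8*x + 15) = (x - 5)*(x - 3)*(x - 2)*(x - 5)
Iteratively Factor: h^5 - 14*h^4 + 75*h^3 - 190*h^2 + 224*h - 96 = (h - 3)*(h^4 - 11*h^3 + 42*h^2 - 64*h + 32) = (h - 4)*(h - 3)*(h^3 - 7*h^2 + 14*h - 8) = (h - 4)*(h - 3)*(h - 1)*(h^2 - 6*h + 8) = (h - 4)^2*(h - 3)*(h - 1)*(h - 2)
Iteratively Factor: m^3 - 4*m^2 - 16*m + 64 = (m + 4)*(m^2 - 8*m + 16) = (m - 4)*(m + 4)*(m - 4)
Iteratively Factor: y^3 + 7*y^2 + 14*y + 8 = (y + 2)*(y^2 + 5*y + 4) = (y + 2)*(y + 4)*(y + 1)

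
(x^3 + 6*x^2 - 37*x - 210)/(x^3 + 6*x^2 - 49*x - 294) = (x^2 - x - 30)/(x^2 - x - 42)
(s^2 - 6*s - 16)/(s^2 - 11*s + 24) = (s + 2)/(s - 3)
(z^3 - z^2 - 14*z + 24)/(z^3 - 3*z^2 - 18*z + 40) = (z - 3)/(z - 5)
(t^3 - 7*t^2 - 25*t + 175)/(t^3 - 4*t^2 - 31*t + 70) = (t - 5)/(t - 2)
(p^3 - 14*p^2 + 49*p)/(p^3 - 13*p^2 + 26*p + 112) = p*(p - 7)/(p^2 - 6*p - 16)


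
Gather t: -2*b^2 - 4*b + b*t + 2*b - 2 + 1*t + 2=-2*b^2 - 2*b + t*(b + 1)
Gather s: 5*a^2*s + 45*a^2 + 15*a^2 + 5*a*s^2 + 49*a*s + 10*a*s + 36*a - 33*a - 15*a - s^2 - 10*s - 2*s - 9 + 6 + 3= 60*a^2 - 12*a + s^2*(5*a - 1) + s*(5*a^2 + 59*a - 12)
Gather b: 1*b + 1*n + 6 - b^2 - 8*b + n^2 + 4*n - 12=-b^2 - 7*b + n^2 + 5*n - 6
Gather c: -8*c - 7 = -8*c - 7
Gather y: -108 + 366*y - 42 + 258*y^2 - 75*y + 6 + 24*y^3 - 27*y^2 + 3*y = 24*y^3 + 231*y^2 + 294*y - 144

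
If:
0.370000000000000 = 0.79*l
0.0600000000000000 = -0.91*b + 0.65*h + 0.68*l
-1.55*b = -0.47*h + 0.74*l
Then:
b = -0.60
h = -1.23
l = 0.47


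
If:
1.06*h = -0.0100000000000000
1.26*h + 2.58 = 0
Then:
No Solution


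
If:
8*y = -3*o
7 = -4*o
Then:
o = -7/4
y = 21/32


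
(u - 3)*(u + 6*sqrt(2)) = u^2 - 3*u + 6*sqrt(2)*u - 18*sqrt(2)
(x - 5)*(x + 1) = x^2 - 4*x - 5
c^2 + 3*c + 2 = (c + 1)*(c + 2)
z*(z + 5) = z^2 + 5*z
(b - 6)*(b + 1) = b^2 - 5*b - 6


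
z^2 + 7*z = z*(z + 7)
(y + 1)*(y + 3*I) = y^2 + y + 3*I*y + 3*I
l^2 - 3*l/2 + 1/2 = (l - 1)*(l - 1/2)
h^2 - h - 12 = (h - 4)*(h + 3)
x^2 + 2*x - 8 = (x - 2)*(x + 4)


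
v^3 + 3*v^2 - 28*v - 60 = (v - 5)*(v + 2)*(v + 6)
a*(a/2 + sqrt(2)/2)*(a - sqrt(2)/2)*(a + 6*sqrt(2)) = a^4/2 + 13*sqrt(2)*a^3/4 + 5*a^2/2 - 3*sqrt(2)*a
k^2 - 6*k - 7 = (k - 7)*(k + 1)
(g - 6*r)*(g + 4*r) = g^2 - 2*g*r - 24*r^2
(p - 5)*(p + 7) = p^2 + 2*p - 35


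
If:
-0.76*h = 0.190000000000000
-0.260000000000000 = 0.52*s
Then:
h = -0.25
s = -0.50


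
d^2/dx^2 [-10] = 0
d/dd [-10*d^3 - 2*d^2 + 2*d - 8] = -30*d^2 - 4*d + 2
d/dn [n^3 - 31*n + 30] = 3*n^2 - 31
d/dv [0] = 0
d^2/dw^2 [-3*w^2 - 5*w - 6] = -6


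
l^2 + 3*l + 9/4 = (l + 3/2)^2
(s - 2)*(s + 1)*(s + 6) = s^3 + 5*s^2 - 8*s - 12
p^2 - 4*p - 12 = (p - 6)*(p + 2)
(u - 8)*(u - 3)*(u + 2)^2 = u^4 - 7*u^3 - 16*u^2 + 52*u + 96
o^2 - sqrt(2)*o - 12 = (o - 3*sqrt(2))*(o + 2*sqrt(2))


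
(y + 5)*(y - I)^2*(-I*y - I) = -I*y^4 - 2*y^3 - 6*I*y^3 - 12*y^2 - 4*I*y^2 - 10*y + 6*I*y + 5*I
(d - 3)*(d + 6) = d^2 + 3*d - 18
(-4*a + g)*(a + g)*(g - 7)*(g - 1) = -4*a^2*g^2 + 32*a^2*g - 28*a^2 - 3*a*g^3 + 24*a*g^2 - 21*a*g + g^4 - 8*g^3 + 7*g^2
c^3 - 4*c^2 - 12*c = c*(c - 6)*(c + 2)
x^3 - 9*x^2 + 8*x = x*(x - 8)*(x - 1)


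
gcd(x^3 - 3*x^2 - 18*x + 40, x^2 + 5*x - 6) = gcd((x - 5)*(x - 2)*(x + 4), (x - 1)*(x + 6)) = 1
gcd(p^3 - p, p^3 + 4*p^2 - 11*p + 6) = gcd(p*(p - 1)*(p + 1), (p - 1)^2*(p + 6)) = p - 1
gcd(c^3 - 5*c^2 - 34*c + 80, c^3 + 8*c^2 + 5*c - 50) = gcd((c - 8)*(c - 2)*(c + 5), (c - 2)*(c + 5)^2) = c^2 + 3*c - 10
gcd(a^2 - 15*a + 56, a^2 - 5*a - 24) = a - 8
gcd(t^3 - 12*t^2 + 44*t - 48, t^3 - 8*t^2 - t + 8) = 1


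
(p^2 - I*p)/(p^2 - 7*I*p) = (p - I)/(p - 7*I)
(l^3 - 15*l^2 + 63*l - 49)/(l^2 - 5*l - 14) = (l^2 - 8*l + 7)/(l + 2)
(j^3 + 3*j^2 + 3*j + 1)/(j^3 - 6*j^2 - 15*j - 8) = (j + 1)/(j - 8)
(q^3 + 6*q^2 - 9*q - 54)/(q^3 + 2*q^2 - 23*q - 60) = (q^2 + 3*q - 18)/(q^2 - q - 20)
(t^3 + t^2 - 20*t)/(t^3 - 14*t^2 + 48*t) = (t^2 + t - 20)/(t^2 - 14*t + 48)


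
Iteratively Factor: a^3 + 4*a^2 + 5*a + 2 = (a + 1)*(a^2 + 3*a + 2) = (a + 1)*(a + 2)*(a + 1)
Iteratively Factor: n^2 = (n)*(n)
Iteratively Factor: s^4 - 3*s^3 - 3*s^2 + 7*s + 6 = (s - 3)*(s^3 - 3*s - 2) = (s - 3)*(s + 1)*(s^2 - s - 2) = (s - 3)*(s + 1)^2*(s - 2)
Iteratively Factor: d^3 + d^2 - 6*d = (d - 2)*(d^2 + 3*d) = d*(d - 2)*(d + 3)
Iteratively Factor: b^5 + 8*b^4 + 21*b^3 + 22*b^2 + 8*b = (b + 4)*(b^4 + 4*b^3 + 5*b^2 + 2*b) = (b + 1)*(b + 4)*(b^3 + 3*b^2 + 2*b) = (b + 1)^2*(b + 4)*(b^2 + 2*b) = b*(b + 1)^2*(b + 4)*(b + 2)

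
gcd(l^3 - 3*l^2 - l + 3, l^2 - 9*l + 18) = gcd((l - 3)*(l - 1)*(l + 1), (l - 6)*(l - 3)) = l - 3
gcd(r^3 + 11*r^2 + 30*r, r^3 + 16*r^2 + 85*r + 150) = r^2 + 11*r + 30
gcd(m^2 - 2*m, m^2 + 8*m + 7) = 1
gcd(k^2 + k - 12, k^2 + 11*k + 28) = k + 4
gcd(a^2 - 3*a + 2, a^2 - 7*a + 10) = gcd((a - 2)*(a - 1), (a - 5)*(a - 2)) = a - 2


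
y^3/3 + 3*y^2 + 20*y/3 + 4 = (y/3 + 1/3)*(y + 2)*(y + 6)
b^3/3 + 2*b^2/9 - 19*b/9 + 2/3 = (b/3 + 1)*(b - 2)*(b - 1/3)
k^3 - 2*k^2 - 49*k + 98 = (k - 7)*(k - 2)*(k + 7)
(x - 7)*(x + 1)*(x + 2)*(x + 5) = x^4 + x^3 - 39*x^2 - 109*x - 70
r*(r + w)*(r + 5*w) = r^3 + 6*r^2*w + 5*r*w^2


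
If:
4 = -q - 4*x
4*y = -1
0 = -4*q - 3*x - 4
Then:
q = -4/13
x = -12/13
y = -1/4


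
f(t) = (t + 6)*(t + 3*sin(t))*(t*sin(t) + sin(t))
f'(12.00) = 1435.44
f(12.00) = -1304.58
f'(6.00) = 297.84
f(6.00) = -121.15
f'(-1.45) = 21.88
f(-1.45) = -9.00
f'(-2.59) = -19.67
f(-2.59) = -11.83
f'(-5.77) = 11.74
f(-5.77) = 2.31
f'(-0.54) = -2.76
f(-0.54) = 2.69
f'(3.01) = -125.45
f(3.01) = 16.14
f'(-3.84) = -3.02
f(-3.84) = 7.54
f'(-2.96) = -21.94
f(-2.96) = -3.77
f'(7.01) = 1051.40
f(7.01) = 623.46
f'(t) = (t + 6)*(t + 3*sin(t))*(t*cos(t) + sin(t) + cos(t)) + (t + 6)*(t*sin(t) + sin(t))*(3*cos(t) + 1) + (t + 3*sin(t))*(t*sin(t) + sin(t)) = (t + 1)*(t + 6)*(3*cos(t) + 1)*sin(t) + (t + 1)*(t + 3*sin(t))*sin(t) + (t + 6)*(t + 3*sin(t))*(t*cos(t) + sqrt(2)*sin(t + pi/4))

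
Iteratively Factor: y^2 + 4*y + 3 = (y + 3)*(y + 1)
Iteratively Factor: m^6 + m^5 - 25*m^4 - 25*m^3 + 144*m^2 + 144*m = (m + 4)*(m^5 - 3*m^4 - 13*m^3 + 27*m^2 + 36*m) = (m + 1)*(m + 4)*(m^4 - 4*m^3 - 9*m^2 + 36*m) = m*(m + 1)*(m + 4)*(m^3 - 4*m^2 - 9*m + 36) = m*(m + 1)*(m + 3)*(m + 4)*(m^2 - 7*m + 12) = m*(m - 4)*(m + 1)*(m + 3)*(m + 4)*(m - 3)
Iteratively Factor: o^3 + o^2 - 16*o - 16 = (o + 1)*(o^2 - 16) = (o + 1)*(o + 4)*(o - 4)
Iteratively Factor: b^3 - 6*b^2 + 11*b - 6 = (b - 3)*(b^2 - 3*b + 2) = (b - 3)*(b - 1)*(b - 2)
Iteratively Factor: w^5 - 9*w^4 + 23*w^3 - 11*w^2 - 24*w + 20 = (w - 2)*(w^4 - 7*w^3 + 9*w^2 + 7*w - 10) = (w - 2)*(w + 1)*(w^3 - 8*w^2 + 17*w - 10) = (w - 2)^2*(w + 1)*(w^2 - 6*w + 5) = (w - 2)^2*(w - 1)*(w + 1)*(w - 5)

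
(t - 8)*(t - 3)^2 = t^3 - 14*t^2 + 57*t - 72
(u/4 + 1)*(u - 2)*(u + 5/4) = u^3/4 + 13*u^2/16 - 11*u/8 - 5/2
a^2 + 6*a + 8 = (a + 2)*(a + 4)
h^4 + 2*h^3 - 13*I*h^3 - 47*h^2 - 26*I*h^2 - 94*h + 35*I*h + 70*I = (h + 2)*(h - 7*I)*(h - 5*I)*(h - I)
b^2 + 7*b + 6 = (b + 1)*(b + 6)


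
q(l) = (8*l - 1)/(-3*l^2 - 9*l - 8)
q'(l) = (6*l + 9)*(8*l - 1)/(-3*l^2 - 9*l - 8)^2 + 8/(-3*l^2 - 9*l - 8) = (24*l^2 - 6*l - 73)/(9*l^4 + 54*l^3 + 129*l^2 + 144*l + 64)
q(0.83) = -0.32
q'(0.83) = -0.20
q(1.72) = -0.39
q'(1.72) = -0.01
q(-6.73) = 0.66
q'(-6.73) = 0.15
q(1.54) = -0.39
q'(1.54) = -0.03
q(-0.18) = 0.38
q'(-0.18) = -1.70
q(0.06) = 0.06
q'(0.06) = -1.00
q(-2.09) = 7.72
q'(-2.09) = 8.43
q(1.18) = -0.37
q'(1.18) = -0.09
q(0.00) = 0.12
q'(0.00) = -1.14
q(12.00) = -0.17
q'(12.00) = 0.01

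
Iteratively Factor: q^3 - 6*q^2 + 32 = (q + 2)*(q^2 - 8*q + 16) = (q - 4)*(q + 2)*(q - 4)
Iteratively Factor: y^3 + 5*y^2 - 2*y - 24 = (y + 4)*(y^2 + y - 6) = (y + 3)*(y + 4)*(y - 2)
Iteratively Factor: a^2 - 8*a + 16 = (a - 4)*(a - 4)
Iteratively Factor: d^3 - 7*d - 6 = (d + 1)*(d^2 - d - 6) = (d + 1)*(d + 2)*(d - 3)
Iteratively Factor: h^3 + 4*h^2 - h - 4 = (h + 1)*(h^2 + 3*h - 4) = (h + 1)*(h + 4)*(h - 1)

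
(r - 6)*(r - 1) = r^2 - 7*r + 6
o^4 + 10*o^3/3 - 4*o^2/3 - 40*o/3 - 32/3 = (o - 2)*(o + 4/3)*(o + 2)^2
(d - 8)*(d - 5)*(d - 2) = d^3 - 15*d^2 + 66*d - 80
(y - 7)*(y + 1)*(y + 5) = y^3 - y^2 - 37*y - 35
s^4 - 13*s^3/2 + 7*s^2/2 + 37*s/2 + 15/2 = (s - 5)*(s - 3)*(s + 1/2)*(s + 1)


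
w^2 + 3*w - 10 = (w - 2)*(w + 5)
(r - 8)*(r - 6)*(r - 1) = r^3 - 15*r^2 + 62*r - 48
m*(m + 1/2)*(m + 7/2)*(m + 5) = m^4 + 9*m^3 + 87*m^2/4 + 35*m/4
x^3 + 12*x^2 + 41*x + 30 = (x + 1)*(x + 5)*(x + 6)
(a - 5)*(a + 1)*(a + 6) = a^3 + 2*a^2 - 29*a - 30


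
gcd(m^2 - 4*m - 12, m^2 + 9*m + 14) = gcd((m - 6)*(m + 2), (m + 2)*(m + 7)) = m + 2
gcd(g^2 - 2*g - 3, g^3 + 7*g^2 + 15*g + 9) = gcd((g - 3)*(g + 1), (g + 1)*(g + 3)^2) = g + 1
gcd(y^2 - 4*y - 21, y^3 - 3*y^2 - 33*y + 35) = y - 7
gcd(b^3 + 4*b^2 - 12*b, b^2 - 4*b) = b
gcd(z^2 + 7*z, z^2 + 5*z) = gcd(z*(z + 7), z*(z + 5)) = z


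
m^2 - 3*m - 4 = (m - 4)*(m + 1)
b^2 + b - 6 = (b - 2)*(b + 3)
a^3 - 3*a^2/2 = a^2*(a - 3/2)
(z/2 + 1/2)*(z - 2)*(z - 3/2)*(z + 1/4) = z^4/2 - 9*z^3/8 - 9*z^2/16 + 23*z/16 + 3/8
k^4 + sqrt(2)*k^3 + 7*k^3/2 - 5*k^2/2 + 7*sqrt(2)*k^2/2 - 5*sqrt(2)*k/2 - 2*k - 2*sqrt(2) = (k - 1)*(k + 1/2)*(k + 4)*(k + sqrt(2))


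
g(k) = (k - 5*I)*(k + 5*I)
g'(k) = 2*k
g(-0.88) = 25.77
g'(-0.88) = -1.76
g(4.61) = 46.25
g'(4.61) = 9.22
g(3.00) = 34.00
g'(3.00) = 6.00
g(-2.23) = 29.97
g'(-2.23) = -4.46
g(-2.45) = 31.00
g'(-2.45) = -4.90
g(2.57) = 31.60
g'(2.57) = 5.14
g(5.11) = 51.11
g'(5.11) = 10.22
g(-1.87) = 28.50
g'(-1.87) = -3.74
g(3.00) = 34.00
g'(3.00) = 6.00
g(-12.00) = 169.00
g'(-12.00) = -24.00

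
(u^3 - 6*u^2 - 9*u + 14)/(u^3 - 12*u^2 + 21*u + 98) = (u - 1)/(u - 7)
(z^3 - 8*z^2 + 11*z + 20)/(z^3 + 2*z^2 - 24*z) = (z^2 - 4*z - 5)/(z*(z + 6))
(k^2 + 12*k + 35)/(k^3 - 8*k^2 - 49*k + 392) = (k + 5)/(k^2 - 15*k + 56)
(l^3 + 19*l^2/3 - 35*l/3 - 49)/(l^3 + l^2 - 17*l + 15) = (3*l^2 + 28*l + 49)/(3*(l^2 + 4*l - 5))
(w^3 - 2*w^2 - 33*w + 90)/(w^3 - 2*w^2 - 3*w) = (w^2 + w - 30)/(w*(w + 1))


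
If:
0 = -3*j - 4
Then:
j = -4/3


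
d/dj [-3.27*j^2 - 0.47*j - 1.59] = -6.54*j - 0.47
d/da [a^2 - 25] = 2*a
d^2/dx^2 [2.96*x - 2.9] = 0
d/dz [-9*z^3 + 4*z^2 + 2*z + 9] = -27*z^2 + 8*z + 2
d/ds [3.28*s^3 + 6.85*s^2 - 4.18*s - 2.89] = 9.84*s^2 + 13.7*s - 4.18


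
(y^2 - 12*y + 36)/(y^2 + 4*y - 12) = (y^2 - 12*y + 36)/(y^2 + 4*y - 12)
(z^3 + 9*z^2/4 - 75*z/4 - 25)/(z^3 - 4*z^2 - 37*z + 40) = (z^2 - 11*z/4 - 5)/(z^2 - 9*z + 8)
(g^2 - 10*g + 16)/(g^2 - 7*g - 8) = (g - 2)/(g + 1)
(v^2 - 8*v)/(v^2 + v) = (v - 8)/(v + 1)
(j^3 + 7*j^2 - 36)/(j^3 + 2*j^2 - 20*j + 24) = (j + 3)/(j - 2)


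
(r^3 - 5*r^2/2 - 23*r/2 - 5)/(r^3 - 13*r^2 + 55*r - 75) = (r^2 + 5*r/2 + 1)/(r^2 - 8*r + 15)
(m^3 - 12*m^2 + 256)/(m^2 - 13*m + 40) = (m^2 - 4*m - 32)/(m - 5)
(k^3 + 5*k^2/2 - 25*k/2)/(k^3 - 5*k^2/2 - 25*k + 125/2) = k/(k - 5)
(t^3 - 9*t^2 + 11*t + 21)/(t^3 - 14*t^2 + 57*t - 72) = (t^2 - 6*t - 7)/(t^2 - 11*t + 24)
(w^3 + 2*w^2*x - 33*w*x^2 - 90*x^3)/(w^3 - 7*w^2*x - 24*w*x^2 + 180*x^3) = (-w - 3*x)/(-w + 6*x)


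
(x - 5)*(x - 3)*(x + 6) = x^3 - 2*x^2 - 33*x + 90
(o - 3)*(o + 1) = o^2 - 2*o - 3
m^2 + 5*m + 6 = (m + 2)*(m + 3)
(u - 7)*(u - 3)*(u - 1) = u^3 - 11*u^2 + 31*u - 21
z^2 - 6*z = z*(z - 6)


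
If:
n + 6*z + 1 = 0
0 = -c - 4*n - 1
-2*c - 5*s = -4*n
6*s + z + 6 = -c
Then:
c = 561/307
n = -217/307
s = -398/307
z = -15/307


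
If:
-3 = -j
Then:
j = 3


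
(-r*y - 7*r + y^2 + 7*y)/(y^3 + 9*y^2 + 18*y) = (-r*y - 7*r + y^2 + 7*y)/(y*(y^2 + 9*y + 18))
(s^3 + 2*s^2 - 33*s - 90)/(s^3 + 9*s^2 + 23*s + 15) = (s - 6)/(s + 1)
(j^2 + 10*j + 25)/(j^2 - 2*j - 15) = (j^2 + 10*j + 25)/(j^2 - 2*j - 15)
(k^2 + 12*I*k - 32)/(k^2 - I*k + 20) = (k + 8*I)/(k - 5*I)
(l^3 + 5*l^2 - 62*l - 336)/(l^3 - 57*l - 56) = (l + 6)/(l + 1)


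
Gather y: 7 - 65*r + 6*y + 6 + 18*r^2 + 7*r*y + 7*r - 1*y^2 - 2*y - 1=18*r^2 - 58*r - y^2 + y*(7*r + 4) + 12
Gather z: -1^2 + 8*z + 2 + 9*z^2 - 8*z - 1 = 9*z^2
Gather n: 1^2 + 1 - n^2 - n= -n^2 - n + 2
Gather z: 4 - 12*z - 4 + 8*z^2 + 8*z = 8*z^2 - 4*z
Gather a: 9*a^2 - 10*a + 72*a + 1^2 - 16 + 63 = 9*a^2 + 62*a + 48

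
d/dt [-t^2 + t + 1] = 1 - 2*t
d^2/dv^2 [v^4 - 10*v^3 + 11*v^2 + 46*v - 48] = 12*v^2 - 60*v + 22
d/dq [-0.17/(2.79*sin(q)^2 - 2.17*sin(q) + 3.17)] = (0.9486*sin(q) - 0.3689)*cos(q)/(2.79*sin(q)^2 - 2.17*sin(q) + 3.17)^2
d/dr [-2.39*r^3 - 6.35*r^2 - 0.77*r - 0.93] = -7.17*r^2 - 12.7*r - 0.77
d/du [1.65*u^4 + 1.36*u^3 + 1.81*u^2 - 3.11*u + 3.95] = 6.6*u^3 + 4.08*u^2 + 3.62*u - 3.11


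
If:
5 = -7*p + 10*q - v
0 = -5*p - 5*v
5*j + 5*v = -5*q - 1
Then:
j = -2*v/5 - 7/10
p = -v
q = 1/2 - 3*v/5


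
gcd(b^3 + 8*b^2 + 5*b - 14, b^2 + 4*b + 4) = b + 2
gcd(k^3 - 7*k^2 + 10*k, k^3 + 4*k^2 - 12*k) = k^2 - 2*k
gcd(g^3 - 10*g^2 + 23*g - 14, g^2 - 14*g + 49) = g - 7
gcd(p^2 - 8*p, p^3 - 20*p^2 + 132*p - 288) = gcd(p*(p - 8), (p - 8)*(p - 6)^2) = p - 8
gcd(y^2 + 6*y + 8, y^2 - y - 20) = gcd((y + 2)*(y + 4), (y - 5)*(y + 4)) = y + 4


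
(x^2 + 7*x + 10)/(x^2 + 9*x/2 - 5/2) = 2*(x + 2)/(2*x - 1)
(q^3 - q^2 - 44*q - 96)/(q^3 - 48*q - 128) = (q + 3)/(q + 4)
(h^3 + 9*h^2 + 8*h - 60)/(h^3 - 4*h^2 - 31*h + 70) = (h + 6)/(h - 7)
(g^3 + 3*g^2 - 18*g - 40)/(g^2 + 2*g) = g + 1 - 20/g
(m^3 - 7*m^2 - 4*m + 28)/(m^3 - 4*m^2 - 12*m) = (m^2 - 9*m + 14)/(m*(m - 6))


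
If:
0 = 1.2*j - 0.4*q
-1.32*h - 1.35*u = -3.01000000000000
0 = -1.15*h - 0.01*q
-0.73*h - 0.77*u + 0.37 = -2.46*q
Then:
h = -0.00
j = 0.18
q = 0.55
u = 2.23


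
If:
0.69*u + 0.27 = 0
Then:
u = -0.39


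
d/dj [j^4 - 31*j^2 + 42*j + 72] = 4*j^3 - 62*j + 42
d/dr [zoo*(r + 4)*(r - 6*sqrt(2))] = nan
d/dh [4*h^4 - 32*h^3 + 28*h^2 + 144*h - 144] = 16*h^3 - 96*h^2 + 56*h + 144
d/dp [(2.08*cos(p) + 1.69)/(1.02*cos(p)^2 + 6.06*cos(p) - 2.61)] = (2.1216*cos(p)^2 + 3.4476*cos(p) + 15.6702)*sin(p)/(1.0404*cos(p)^4 + 12.3624*cos(p)^3 + 31.3992*cos(p)^2 - 31.6332*cos(p) + 6.8121)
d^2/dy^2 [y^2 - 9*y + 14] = 2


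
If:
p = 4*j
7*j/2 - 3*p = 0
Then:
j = 0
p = 0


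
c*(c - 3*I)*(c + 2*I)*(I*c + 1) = I*c^4 + 2*c^3 + 5*I*c^2 + 6*c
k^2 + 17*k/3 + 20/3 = (k + 5/3)*(k + 4)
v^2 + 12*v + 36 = (v + 6)^2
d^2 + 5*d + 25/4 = (d + 5/2)^2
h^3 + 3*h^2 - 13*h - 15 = (h - 3)*(h + 1)*(h + 5)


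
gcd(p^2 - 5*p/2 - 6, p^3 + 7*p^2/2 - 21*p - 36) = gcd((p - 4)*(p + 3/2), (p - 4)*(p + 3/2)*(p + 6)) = p^2 - 5*p/2 - 6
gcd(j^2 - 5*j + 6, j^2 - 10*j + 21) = j - 3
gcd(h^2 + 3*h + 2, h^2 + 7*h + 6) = h + 1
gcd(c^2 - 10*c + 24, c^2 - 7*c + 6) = c - 6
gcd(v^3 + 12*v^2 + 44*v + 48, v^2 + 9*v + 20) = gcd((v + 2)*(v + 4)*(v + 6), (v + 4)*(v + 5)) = v + 4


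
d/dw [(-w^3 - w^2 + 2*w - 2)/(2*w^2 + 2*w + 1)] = (-2*w^4 - 4*w^3 - 9*w^2 + 6*w + 6)/(4*w^4 + 8*w^3 + 8*w^2 + 4*w + 1)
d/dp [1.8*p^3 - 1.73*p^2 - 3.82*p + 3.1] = 5.4*p^2 - 3.46*p - 3.82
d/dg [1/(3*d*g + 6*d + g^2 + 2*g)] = (-3*d - 2*g - 2)/(3*d*g + 6*d + g^2 + 2*g)^2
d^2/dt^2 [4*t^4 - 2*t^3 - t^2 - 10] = 48*t^2 - 12*t - 2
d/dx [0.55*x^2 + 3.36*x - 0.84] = 1.1*x + 3.36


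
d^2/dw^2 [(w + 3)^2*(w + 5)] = 6*w + 22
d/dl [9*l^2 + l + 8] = 18*l + 1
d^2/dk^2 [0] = 0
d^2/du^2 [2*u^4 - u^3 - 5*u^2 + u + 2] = 24*u^2 - 6*u - 10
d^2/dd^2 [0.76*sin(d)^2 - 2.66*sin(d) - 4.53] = 2.66*sin(d) + 1.52*cos(2*d)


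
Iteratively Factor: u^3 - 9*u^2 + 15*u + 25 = (u - 5)*(u^2 - 4*u - 5) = (u - 5)^2*(u + 1)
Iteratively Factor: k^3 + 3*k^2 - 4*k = (k + 4)*(k^2 - k) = (k - 1)*(k + 4)*(k)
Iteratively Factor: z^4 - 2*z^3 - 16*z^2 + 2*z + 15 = (z - 1)*(z^3 - z^2 - 17*z - 15) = (z - 5)*(z - 1)*(z^2 + 4*z + 3) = (z - 5)*(z - 1)*(z + 1)*(z + 3)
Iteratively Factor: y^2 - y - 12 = (y - 4)*(y + 3)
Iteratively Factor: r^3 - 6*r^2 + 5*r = (r - 1)*(r^2 - 5*r) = (r - 5)*(r - 1)*(r)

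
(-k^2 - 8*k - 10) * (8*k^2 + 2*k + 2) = -8*k^4 - 66*k^3 - 98*k^2 - 36*k - 20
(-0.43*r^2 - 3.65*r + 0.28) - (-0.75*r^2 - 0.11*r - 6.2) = 0.32*r^2 - 3.54*r + 6.48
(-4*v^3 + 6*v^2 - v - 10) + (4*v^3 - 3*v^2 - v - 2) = 3*v^2 - 2*v - 12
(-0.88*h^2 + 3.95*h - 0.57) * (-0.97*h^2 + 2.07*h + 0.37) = 0.8536*h^4 - 5.6531*h^3 + 8.4038*h^2 + 0.2816*h - 0.2109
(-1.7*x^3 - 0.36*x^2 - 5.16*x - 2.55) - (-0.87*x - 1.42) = -1.7*x^3 - 0.36*x^2 - 4.29*x - 1.13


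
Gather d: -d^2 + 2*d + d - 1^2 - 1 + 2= -d^2 + 3*d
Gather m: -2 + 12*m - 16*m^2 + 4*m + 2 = -16*m^2 + 16*m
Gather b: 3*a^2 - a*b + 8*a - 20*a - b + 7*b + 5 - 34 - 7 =3*a^2 - 12*a + b*(6 - a) - 36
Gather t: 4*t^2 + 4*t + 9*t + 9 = 4*t^2 + 13*t + 9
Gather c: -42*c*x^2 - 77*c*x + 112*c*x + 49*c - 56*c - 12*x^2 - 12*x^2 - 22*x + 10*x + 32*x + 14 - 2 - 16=c*(-42*x^2 + 35*x - 7) - 24*x^2 + 20*x - 4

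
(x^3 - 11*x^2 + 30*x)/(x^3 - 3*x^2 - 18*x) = (x - 5)/(x + 3)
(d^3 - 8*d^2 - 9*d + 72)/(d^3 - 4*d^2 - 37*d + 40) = (d^2 - 9)/(d^2 + 4*d - 5)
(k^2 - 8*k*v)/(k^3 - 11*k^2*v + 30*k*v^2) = (k - 8*v)/(k^2 - 11*k*v + 30*v^2)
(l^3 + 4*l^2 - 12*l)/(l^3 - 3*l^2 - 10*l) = (-l^2 - 4*l + 12)/(-l^2 + 3*l + 10)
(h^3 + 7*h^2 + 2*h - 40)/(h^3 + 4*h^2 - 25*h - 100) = (h - 2)/(h - 5)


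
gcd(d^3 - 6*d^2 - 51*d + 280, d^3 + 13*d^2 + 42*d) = d + 7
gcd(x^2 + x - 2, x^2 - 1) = x - 1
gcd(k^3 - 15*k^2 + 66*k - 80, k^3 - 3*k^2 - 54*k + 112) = k^2 - 10*k + 16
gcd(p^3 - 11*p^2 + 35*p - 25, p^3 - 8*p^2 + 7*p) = p - 1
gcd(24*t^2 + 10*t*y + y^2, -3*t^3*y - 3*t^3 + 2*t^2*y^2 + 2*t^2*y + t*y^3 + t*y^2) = 1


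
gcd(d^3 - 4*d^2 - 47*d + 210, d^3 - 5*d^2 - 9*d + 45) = d - 5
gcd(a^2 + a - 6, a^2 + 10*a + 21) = a + 3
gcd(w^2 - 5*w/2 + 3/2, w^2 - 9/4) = w - 3/2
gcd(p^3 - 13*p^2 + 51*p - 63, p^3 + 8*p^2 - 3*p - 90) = p - 3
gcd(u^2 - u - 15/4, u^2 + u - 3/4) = u + 3/2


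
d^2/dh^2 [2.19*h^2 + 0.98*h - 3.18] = 4.38000000000000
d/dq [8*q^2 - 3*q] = 16*q - 3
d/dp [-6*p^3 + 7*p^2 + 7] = 2*p*(7 - 9*p)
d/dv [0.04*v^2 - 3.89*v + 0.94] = 0.08*v - 3.89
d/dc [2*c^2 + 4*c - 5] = 4*c + 4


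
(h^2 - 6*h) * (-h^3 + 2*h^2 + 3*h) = -h^5 + 8*h^4 - 9*h^3 - 18*h^2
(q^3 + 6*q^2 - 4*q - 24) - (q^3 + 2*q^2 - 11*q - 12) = 4*q^2 + 7*q - 12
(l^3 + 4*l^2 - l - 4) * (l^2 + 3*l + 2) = l^5 + 7*l^4 + 13*l^3 + l^2 - 14*l - 8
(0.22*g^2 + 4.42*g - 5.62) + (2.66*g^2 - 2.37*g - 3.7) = 2.88*g^2 + 2.05*g - 9.32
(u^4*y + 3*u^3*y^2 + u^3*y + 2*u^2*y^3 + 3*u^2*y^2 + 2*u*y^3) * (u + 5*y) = u^5*y + 8*u^4*y^2 + u^4*y + 17*u^3*y^3 + 8*u^3*y^2 + 10*u^2*y^4 + 17*u^2*y^3 + 10*u*y^4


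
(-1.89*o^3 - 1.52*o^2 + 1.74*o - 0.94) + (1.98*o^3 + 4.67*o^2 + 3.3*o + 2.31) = 0.0900000000000001*o^3 + 3.15*o^2 + 5.04*o + 1.37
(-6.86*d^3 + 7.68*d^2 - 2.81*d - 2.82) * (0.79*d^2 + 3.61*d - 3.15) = -5.4194*d^5 - 18.6974*d^4 + 47.1139*d^3 - 36.5639*d^2 - 1.3287*d + 8.883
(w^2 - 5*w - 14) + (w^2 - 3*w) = 2*w^2 - 8*w - 14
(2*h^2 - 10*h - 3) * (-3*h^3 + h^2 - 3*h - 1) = -6*h^5 + 32*h^4 - 7*h^3 + 25*h^2 + 19*h + 3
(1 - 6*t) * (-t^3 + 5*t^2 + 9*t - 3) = 6*t^4 - 31*t^3 - 49*t^2 + 27*t - 3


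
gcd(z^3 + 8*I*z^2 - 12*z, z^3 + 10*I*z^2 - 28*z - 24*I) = z^2 + 8*I*z - 12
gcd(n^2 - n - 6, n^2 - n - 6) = n^2 - n - 6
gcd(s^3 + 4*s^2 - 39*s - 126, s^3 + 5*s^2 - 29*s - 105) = s^2 + 10*s + 21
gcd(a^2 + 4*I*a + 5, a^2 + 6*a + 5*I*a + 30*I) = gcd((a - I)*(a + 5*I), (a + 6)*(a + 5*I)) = a + 5*I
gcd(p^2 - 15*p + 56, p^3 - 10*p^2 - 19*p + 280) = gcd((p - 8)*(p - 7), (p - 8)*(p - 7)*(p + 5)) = p^2 - 15*p + 56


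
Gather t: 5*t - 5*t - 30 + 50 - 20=0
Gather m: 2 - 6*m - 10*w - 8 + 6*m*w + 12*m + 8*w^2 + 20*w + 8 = m*(6*w + 6) + 8*w^2 + 10*w + 2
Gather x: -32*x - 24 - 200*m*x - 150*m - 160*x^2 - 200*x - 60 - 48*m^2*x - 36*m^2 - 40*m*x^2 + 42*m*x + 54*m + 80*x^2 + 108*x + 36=-36*m^2 - 96*m + x^2*(-40*m - 80) + x*(-48*m^2 - 158*m - 124) - 48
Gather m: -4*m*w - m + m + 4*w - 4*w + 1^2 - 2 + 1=-4*m*w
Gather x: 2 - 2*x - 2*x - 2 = -4*x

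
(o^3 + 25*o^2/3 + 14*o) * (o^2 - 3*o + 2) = o^5 + 16*o^4/3 - 9*o^3 - 76*o^2/3 + 28*o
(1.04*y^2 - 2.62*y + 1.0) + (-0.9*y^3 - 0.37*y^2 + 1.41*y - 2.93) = -0.9*y^3 + 0.67*y^2 - 1.21*y - 1.93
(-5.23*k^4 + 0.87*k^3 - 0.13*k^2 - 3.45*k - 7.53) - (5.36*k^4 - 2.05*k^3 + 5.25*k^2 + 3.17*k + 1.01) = -10.59*k^4 + 2.92*k^3 - 5.38*k^2 - 6.62*k - 8.54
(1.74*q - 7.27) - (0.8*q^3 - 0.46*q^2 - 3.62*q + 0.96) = -0.8*q^3 + 0.46*q^2 + 5.36*q - 8.23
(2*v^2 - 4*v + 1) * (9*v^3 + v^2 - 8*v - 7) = 18*v^5 - 34*v^4 - 11*v^3 + 19*v^2 + 20*v - 7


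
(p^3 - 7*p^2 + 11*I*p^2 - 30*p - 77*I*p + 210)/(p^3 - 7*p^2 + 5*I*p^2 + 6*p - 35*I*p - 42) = (p + 5*I)/(p - I)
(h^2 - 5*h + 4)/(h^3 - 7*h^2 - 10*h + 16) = (h - 4)/(h^2 - 6*h - 16)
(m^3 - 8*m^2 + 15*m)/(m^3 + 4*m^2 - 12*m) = (m^2 - 8*m + 15)/(m^2 + 4*m - 12)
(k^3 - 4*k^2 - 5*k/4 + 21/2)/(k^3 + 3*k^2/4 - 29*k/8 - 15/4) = 2*(2*k - 7)/(4*k + 5)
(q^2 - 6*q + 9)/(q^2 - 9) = (q - 3)/(q + 3)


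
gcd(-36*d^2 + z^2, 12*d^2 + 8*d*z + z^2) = 6*d + z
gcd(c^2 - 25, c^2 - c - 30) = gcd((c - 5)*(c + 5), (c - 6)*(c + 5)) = c + 5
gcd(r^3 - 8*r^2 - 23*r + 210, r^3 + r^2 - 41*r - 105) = r^2 - 2*r - 35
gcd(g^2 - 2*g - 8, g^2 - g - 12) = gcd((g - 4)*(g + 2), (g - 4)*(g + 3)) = g - 4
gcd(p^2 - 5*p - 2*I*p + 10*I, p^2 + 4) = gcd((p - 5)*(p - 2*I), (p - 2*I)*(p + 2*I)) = p - 2*I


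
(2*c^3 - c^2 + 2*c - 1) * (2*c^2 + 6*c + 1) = 4*c^5 + 10*c^4 + 9*c^2 - 4*c - 1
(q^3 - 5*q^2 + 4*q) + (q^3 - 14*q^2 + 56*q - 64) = 2*q^3 - 19*q^2 + 60*q - 64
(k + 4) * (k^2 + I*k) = k^3 + 4*k^2 + I*k^2 + 4*I*k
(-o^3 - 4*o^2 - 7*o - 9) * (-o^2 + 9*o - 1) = o^5 - 5*o^4 - 28*o^3 - 50*o^2 - 74*o + 9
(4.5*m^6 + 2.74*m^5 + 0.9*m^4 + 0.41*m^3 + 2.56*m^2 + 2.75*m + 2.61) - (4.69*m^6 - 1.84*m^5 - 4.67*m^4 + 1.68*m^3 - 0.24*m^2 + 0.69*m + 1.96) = -0.19*m^6 + 4.58*m^5 + 5.57*m^4 - 1.27*m^3 + 2.8*m^2 + 2.06*m + 0.65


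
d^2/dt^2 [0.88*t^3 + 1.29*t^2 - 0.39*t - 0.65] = 5.28*t + 2.58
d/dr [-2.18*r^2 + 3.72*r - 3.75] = 3.72 - 4.36*r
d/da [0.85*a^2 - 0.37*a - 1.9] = 1.7*a - 0.37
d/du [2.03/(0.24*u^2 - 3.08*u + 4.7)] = (6.2524 - 0.9744*u)/(0.24*u^2 - 3.08*u + 4.7)^2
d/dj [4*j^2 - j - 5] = 8*j - 1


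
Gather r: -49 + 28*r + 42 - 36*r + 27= 20 - 8*r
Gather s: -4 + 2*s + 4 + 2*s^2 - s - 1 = 2*s^2 + s - 1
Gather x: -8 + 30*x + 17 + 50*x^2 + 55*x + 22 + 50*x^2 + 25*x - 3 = 100*x^2 + 110*x + 28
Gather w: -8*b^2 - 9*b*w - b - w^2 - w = -8*b^2 - b - w^2 + w*(-9*b - 1)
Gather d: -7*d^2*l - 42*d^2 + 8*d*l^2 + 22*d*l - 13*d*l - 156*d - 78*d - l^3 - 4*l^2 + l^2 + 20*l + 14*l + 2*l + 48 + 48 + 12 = d^2*(-7*l - 42) + d*(8*l^2 + 9*l - 234) - l^3 - 3*l^2 + 36*l + 108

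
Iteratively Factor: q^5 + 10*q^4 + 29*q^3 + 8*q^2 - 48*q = (q - 1)*(q^4 + 11*q^3 + 40*q^2 + 48*q) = (q - 1)*(q + 4)*(q^3 + 7*q^2 + 12*q) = (q - 1)*(q + 4)^2*(q^2 + 3*q) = q*(q - 1)*(q + 4)^2*(q + 3)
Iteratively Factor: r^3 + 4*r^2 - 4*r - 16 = (r + 2)*(r^2 + 2*r - 8) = (r - 2)*(r + 2)*(r + 4)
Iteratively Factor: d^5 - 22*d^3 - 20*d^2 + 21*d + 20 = (d - 5)*(d^4 + 5*d^3 + 3*d^2 - 5*d - 4) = (d - 5)*(d - 1)*(d^3 + 6*d^2 + 9*d + 4) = (d - 5)*(d - 1)*(d + 1)*(d^2 + 5*d + 4) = (d - 5)*(d - 1)*(d + 1)^2*(d + 4)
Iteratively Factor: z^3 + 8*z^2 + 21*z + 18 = (z + 3)*(z^2 + 5*z + 6) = (z + 2)*(z + 3)*(z + 3)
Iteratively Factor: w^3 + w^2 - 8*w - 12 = (w + 2)*(w^2 - w - 6) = (w + 2)^2*(w - 3)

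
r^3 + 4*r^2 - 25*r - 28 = (r - 4)*(r + 1)*(r + 7)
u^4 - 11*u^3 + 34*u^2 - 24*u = u*(u - 6)*(u - 4)*(u - 1)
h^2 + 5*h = h*(h + 5)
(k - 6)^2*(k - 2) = k^3 - 14*k^2 + 60*k - 72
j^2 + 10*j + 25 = (j + 5)^2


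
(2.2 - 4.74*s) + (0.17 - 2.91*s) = 2.37 - 7.65*s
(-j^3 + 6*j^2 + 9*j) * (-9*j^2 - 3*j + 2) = 9*j^5 - 51*j^4 - 101*j^3 - 15*j^2 + 18*j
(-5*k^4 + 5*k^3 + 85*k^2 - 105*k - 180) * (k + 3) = -5*k^5 - 10*k^4 + 100*k^3 + 150*k^2 - 495*k - 540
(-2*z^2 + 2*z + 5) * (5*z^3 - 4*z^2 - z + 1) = -10*z^5 + 18*z^4 + 19*z^3 - 24*z^2 - 3*z + 5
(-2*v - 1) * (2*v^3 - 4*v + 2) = -4*v^4 - 2*v^3 + 8*v^2 - 2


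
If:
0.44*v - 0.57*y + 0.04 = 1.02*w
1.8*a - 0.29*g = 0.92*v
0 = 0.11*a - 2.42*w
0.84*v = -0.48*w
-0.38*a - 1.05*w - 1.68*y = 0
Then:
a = -0.46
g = -2.88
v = 0.01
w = -0.02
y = 0.12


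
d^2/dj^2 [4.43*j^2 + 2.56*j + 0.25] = 8.86000000000000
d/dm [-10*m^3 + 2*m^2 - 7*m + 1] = -30*m^2 + 4*m - 7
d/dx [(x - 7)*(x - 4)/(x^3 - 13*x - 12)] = (-x^2 + 14*x + 31)/(x^4 + 8*x^3 + 22*x^2 + 24*x + 9)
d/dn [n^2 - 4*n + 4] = 2*n - 4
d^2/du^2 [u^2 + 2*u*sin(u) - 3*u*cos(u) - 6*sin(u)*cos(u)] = -2*u*sin(u) + 3*u*cos(u) + 6*sin(u) + 12*sin(2*u) + 4*cos(u) + 2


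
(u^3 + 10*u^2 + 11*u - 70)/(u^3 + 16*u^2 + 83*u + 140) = (u - 2)/(u + 4)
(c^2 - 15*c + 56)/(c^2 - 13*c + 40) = (c - 7)/(c - 5)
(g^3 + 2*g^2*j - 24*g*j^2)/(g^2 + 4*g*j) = (g^2 + 2*g*j - 24*j^2)/(g + 4*j)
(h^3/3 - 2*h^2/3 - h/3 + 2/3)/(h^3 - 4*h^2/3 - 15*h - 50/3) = (-h^3 + 2*h^2 + h - 2)/(-3*h^3 + 4*h^2 + 45*h + 50)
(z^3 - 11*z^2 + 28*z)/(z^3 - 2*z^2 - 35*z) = (z - 4)/(z + 5)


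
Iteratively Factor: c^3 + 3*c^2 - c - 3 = (c + 1)*(c^2 + 2*c - 3) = (c + 1)*(c + 3)*(c - 1)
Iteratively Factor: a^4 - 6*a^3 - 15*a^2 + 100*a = (a + 4)*(a^3 - 10*a^2 + 25*a) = (a - 5)*(a + 4)*(a^2 - 5*a) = a*(a - 5)*(a + 4)*(a - 5)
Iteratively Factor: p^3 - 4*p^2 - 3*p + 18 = (p + 2)*(p^2 - 6*p + 9) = (p - 3)*(p + 2)*(p - 3)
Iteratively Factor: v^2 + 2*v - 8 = (v + 4)*(v - 2)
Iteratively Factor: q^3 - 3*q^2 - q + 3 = (q - 3)*(q^2 - 1) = (q - 3)*(q + 1)*(q - 1)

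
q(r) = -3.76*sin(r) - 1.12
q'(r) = -3.76*cos(r)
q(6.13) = -0.55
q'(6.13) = -3.72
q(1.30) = -4.74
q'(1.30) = -1.01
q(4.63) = 2.63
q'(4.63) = 0.31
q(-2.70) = 0.49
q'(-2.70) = 3.40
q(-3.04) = -0.74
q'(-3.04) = 3.74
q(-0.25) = -0.19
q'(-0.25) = -3.64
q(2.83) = -2.27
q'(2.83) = 3.58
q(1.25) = -4.69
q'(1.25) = -1.19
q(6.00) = -0.07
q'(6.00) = -3.61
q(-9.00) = 0.43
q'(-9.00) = 3.43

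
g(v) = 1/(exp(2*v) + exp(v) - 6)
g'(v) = (-2*exp(2*v) - exp(v))/(exp(2*v) + exp(v) - 6)^2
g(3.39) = 0.00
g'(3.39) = -0.00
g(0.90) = 0.40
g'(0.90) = -2.31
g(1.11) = 0.16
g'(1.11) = -0.55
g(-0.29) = -0.21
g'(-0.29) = -0.08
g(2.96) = 0.00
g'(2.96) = -0.01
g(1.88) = 0.02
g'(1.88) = -0.05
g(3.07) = 0.00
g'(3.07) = -0.00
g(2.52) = 0.01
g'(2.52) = -0.01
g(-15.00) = -0.17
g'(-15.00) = 0.00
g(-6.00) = -0.17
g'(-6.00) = 0.00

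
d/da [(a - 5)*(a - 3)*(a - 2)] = 3*a^2 - 20*a + 31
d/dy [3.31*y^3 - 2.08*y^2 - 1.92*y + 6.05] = 9.93*y^2 - 4.16*y - 1.92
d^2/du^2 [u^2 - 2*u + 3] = 2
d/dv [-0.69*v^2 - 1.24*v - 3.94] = -1.38*v - 1.24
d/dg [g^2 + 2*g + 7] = 2*g + 2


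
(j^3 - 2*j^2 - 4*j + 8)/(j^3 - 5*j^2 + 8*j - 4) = (j + 2)/(j - 1)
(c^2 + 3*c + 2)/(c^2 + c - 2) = (c + 1)/(c - 1)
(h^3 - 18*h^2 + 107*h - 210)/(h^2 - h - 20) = (h^2 - 13*h + 42)/(h + 4)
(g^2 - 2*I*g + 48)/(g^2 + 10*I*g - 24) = (g - 8*I)/(g + 4*I)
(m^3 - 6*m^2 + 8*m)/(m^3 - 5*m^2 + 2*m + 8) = m/(m + 1)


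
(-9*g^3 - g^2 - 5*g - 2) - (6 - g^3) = -8*g^3 - g^2 - 5*g - 8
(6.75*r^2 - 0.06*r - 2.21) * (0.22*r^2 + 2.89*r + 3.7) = 1.485*r^4 + 19.4943*r^3 + 24.3154*r^2 - 6.6089*r - 8.177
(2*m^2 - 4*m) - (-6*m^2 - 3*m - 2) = 8*m^2 - m + 2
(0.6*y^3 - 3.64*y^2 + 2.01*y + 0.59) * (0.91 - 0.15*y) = -0.09*y^4 + 1.092*y^3 - 3.6139*y^2 + 1.7406*y + 0.5369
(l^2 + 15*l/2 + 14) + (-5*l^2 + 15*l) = -4*l^2 + 45*l/2 + 14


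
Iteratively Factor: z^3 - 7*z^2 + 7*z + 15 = (z - 5)*(z^2 - 2*z - 3) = (z - 5)*(z - 3)*(z + 1)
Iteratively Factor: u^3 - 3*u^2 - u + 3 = (u + 1)*(u^2 - 4*u + 3) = (u - 1)*(u + 1)*(u - 3)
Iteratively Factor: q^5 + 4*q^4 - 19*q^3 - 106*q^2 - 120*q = (q + 4)*(q^4 - 19*q^2 - 30*q) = q*(q + 4)*(q^3 - 19*q - 30) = q*(q + 3)*(q + 4)*(q^2 - 3*q - 10) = q*(q + 2)*(q + 3)*(q + 4)*(q - 5)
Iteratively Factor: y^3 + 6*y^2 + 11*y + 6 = (y + 3)*(y^2 + 3*y + 2) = (y + 1)*(y + 3)*(y + 2)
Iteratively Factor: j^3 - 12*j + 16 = (j - 2)*(j^2 + 2*j - 8) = (j - 2)*(j + 4)*(j - 2)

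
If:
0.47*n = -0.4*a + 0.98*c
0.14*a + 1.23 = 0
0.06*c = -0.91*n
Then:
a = -8.79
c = -3.48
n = 0.23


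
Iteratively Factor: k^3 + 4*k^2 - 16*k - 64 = (k + 4)*(k^2 - 16) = (k - 4)*(k + 4)*(k + 4)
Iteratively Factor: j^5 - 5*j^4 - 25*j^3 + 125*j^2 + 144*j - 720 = (j - 4)*(j^4 - j^3 - 29*j^2 + 9*j + 180) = (j - 4)*(j + 4)*(j^3 - 5*j^2 - 9*j + 45) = (j - 4)*(j - 3)*(j + 4)*(j^2 - 2*j - 15) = (j - 4)*(j - 3)*(j + 3)*(j + 4)*(j - 5)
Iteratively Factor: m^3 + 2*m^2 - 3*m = (m + 3)*(m^2 - m) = m*(m + 3)*(m - 1)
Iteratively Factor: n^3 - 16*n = (n - 4)*(n^2 + 4*n) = (n - 4)*(n + 4)*(n)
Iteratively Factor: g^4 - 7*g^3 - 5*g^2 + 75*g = (g + 3)*(g^3 - 10*g^2 + 25*g) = (g - 5)*(g + 3)*(g^2 - 5*g) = g*(g - 5)*(g + 3)*(g - 5)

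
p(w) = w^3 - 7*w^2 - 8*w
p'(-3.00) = 61.00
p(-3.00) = -66.00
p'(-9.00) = 361.00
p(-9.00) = -1224.00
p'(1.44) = -21.94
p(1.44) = -23.05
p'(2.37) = -24.33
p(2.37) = -44.97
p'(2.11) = -24.18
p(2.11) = -38.65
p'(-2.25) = 38.69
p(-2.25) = -28.83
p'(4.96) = -3.64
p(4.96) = -89.87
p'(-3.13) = 65.21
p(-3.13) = -74.20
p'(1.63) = -22.85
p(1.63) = -27.31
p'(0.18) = -10.42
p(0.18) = -1.66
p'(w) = 3*w^2 - 14*w - 8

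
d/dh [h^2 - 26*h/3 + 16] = 2*h - 26/3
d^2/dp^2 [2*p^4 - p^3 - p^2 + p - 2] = 24*p^2 - 6*p - 2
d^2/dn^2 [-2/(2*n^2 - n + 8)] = 4*(4*n^2 - 2*n - (4*n - 1)^2 + 16)/(2*n^2 - n + 8)^3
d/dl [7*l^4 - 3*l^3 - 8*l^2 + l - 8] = 28*l^3 - 9*l^2 - 16*l + 1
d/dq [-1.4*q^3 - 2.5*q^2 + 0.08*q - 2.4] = -4.2*q^2 - 5.0*q + 0.08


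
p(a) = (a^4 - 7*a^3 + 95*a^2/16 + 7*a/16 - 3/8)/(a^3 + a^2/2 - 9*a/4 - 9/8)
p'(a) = (-3*a^2 - a + 9/4)*(a^4 - 7*a^3 + 95*a^2/16 + 7*a/16 - 3/8)/(a^3 + a^2/2 - 9*a/4 - 9/8)^2 + (4*a^3 - 21*a^2 + 95*a/8 + 7/16)/(a^3 + a^2/2 - 9*a/4 - 9/8) = (128*a^6 + 128*a^5 - 2072*a^4 + 3344*a^3 + 1430*a^2 - 1662*a - 171)/(2*(64*a^6 + 64*a^5 - 272*a^4 - 288*a^3 + 252*a^2 + 324*a + 81))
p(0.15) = 0.14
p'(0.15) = -1.41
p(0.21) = 0.05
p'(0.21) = -1.37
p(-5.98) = -16.26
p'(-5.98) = 0.36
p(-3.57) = -17.22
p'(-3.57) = -2.06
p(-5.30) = -16.09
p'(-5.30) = 0.11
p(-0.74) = 13.92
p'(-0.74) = -6.64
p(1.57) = -13.64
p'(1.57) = 167.17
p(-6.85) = -16.66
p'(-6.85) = 0.56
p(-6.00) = -16.26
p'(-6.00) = 0.37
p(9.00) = 2.60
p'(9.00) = 0.90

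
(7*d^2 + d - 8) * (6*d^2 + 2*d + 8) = 42*d^4 + 20*d^3 + 10*d^2 - 8*d - 64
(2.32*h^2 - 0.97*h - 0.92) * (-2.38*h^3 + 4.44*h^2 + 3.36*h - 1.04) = -5.5216*h^5 + 12.6094*h^4 + 5.678*h^3 - 9.7568*h^2 - 2.0824*h + 0.9568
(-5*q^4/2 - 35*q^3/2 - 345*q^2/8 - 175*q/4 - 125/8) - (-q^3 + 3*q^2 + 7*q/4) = -5*q^4/2 - 33*q^3/2 - 369*q^2/8 - 91*q/2 - 125/8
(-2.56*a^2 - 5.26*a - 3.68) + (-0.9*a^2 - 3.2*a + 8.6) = -3.46*a^2 - 8.46*a + 4.92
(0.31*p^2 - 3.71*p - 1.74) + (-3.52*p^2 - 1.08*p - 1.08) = -3.21*p^2 - 4.79*p - 2.82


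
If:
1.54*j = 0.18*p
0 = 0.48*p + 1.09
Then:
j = -0.27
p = -2.27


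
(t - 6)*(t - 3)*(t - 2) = t^3 - 11*t^2 + 36*t - 36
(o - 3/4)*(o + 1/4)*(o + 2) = o^3 + 3*o^2/2 - 19*o/16 - 3/8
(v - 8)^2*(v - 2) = v^3 - 18*v^2 + 96*v - 128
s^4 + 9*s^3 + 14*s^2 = s^2*(s + 2)*(s + 7)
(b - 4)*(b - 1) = b^2 - 5*b + 4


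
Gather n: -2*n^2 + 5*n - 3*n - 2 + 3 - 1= -2*n^2 + 2*n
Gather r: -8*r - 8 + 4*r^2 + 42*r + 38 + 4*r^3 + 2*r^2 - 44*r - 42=4*r^3 + 6*r^2 - 10*r - 12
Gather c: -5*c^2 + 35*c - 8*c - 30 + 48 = -5*c^2 + 27*c + 18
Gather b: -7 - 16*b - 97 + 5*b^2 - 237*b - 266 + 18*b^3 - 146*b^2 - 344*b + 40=18*b^3 - 141*b^2 - 597*b - 330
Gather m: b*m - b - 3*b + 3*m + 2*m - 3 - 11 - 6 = -4*b + m*(b + 5) - 20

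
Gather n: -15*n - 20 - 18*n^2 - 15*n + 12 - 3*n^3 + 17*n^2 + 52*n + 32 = -3*n^3 - n^2 + 22*n + 24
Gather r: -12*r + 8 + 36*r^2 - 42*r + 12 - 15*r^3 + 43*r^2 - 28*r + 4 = -15*r^3 + 79*r^2 - 82*r + 24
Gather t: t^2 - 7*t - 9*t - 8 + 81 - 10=t^2 - 16*t + 63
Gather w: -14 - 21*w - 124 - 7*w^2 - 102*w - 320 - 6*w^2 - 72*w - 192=-13*w^2 - 195*w - 650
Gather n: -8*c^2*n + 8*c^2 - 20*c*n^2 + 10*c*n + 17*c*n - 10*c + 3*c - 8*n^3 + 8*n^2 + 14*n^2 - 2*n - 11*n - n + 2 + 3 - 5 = 8*c^2 - 7*c - 8*n^3 + n^2*(22 - 20*c) + n*(-8*c^2 + 27*c - 14)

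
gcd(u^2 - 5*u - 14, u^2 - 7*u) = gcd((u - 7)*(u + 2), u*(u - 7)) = u - 7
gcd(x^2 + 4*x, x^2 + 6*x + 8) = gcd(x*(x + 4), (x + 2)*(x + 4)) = x + 4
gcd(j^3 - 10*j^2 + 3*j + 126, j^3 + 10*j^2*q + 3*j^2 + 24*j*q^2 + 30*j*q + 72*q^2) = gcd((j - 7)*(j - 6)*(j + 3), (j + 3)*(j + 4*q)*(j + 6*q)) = j + 3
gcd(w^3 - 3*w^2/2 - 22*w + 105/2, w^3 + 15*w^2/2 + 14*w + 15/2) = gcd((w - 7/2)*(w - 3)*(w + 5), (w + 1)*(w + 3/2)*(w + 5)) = w + 5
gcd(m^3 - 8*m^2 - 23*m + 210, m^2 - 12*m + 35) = m - 7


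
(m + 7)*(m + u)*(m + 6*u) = m^3 + 7*m^2*u + 7*m^2 + 6*m*u^2 + 49*m*u + 42*u^2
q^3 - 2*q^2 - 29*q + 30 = (q - 6)*(q - 1)*(q + 5)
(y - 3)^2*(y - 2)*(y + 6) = y^4 - 2*y^3 - 27*y^2 + 108*y - 108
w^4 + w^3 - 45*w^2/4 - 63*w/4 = w*(w - 7/2)*(w + 3/2)*(w + 3)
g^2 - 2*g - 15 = (g - 5)*(g + 3)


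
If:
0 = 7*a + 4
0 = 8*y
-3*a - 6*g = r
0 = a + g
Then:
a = -4/7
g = 4/7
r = -12/7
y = 0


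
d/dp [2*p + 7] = 2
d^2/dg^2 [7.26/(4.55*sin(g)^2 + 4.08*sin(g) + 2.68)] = (-601.2006*sin(g)^4 - 404.32392*sin(g)^3 + 1135.061796*sin(g)^2 + 888.031584*sin(g) + 64.648848)/(4.55*sin(g)^2 + 4.08*sin(g) + 2.68)^3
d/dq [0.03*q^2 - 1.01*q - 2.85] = 0.06*q - 1.01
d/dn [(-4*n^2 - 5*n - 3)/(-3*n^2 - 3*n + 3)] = (-n^2 - 14*n - 8)/(3*(n^4 + 2*n^3 - n^2 - 2*n + 1))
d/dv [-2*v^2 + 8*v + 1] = 8 - 4*v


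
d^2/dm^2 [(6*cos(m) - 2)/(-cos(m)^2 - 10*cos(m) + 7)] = 4*(27*(1 - cos(2*m))^2*cos(m) - 34*(1 - cos(2*m))^2 + 308*cos(m) + 40*cos(2*m) + 114*cos(3*m) - 6*cos(5*m) - 648)/(20*cos(m) + cos(2*m) - 13)^3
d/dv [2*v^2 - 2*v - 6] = 4*v - 2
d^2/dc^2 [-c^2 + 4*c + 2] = -2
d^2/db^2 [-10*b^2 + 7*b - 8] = -20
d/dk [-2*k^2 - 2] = -4*k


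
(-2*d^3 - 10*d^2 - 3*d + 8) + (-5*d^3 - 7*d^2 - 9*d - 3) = -7*d^3 - 17*d^2 - 12*d + 5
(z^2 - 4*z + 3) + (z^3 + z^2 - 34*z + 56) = z^3 + 2*z^2 - 38*z + 59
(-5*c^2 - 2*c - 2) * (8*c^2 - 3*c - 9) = -40*c^4 - c^3 + 35*c^2 + 24*c + 18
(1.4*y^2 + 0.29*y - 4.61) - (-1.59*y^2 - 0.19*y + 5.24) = 2.99*y^2 + 0.48*y - 9.85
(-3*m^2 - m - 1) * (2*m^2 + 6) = -6*m^4 - 2*m^3 - 20*m^2 - 6*m - 6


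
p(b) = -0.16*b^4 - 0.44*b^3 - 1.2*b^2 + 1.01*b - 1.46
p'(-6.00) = 106.13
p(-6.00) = -163.04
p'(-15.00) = 1900.01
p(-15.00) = -6901.61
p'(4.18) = -78.83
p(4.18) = -99.19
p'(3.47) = -49.95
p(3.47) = -53.99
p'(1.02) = -3.49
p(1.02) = -2.32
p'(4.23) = -81.20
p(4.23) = -103.19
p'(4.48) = -93.78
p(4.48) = -125.03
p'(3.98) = -69.80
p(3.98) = -84.34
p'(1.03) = -3.56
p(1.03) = -2.35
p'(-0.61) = 2.13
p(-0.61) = -2.44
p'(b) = -0.64*b^3 - 1.32*b^2 - 2.4*b + 1.01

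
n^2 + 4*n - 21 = (n - 3)*(n + 7)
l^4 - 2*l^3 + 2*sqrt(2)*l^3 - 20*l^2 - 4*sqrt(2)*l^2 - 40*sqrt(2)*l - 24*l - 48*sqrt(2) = (l - 6)*(l + 2)^2*(l + 2*sqrt(2))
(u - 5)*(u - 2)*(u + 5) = u^3 - 2*u^2 - 25*u + 50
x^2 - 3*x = x*(x - 3)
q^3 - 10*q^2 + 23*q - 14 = (q - 7)*(q - 2)*(q - 1)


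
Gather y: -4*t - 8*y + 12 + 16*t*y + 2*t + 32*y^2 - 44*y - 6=-2*t + 32*y^2 + y*(16*t - 52) + 6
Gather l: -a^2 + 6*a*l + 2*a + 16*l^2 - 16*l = -a^2 + 2*a + 16*l^2 + l*(6*a - 16)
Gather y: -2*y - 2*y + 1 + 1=2 - 4*y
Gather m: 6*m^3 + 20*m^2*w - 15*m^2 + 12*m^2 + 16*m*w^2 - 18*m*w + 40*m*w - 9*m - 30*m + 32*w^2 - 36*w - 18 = 6*m^3 + m^2*(20*w - 3) + m*(16*w^2 + 22*w - 39) + 32*w^2 - 36*w - 18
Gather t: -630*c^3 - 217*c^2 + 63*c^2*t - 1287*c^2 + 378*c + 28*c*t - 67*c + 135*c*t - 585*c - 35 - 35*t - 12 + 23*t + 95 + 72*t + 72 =-630*c^3 - 1504*c^2 - 274*c + t*(63*c^2 + 163*c + 60) + 120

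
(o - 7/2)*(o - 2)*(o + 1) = o^3 - 9*o^2/2 + 3*o/2 + 7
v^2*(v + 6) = v^3 + 6*v^2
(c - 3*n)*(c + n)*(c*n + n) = c^3*n - 2*c^2*n^2 + c^2*n - 3*c*n^3 - 2*c*n^2 - 3*n^3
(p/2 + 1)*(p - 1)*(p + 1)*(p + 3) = p^4/2 + 5*p^3/2 + 5*p^2/2 - 5*p/2 - 3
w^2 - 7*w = w*(w - 7)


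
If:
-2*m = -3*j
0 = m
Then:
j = 0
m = 0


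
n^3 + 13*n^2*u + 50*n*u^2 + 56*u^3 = (n + 2*u)*(n + 4*u)*(n + 7*u)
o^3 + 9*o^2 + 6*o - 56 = (o - 2)*(o + 4)*(o + 7)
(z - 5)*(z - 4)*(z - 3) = z^3 - 12*z^2 + 47*z - 60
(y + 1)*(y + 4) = y^2 + 5*y + 4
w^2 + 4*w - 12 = (w - 2)*(w + 6)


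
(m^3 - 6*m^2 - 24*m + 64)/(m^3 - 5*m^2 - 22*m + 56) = (m - 8)/(m - 7)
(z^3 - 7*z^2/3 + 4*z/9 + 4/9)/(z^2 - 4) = (z^2 - z/3 - 2/9)/(z + 2)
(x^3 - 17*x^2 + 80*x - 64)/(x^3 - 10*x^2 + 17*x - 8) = (x - 8)/(x - 1)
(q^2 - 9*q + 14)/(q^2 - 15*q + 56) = (q - 2)/(q - 8)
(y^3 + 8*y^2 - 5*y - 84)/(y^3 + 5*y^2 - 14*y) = (y^2 + y - 12)/(y*(y - 2))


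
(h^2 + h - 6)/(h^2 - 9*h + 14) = (h + 3)/(h - 7)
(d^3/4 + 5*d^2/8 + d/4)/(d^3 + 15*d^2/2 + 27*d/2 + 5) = d/(4*(d + 5))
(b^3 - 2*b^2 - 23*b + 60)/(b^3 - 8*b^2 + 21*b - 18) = (b^2 + b - 20)/(b^2 - 5*b + 6)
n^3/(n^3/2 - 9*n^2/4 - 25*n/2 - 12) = 4*n^3/(2*n^3 - 9*n^2 - 50*n - 48)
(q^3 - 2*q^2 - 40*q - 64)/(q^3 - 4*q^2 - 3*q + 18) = (q^2 - 4*q - 32)/(q^2 - 6*q + 9)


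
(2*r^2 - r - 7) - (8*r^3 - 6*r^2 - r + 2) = -8*r^3 + 8*r^2 - 9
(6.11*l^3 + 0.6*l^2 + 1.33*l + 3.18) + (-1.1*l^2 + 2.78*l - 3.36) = 6.11*l^3 - 0.5*l^2 + 4.11*l - 0.18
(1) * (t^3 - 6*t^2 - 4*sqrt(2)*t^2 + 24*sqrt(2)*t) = t^3 - 6*t^2 - 4*sqrt(2)*t^2 + 24*sqrt(2)*t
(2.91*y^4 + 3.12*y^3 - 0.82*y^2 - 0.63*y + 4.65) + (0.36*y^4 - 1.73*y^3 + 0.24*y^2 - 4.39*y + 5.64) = 3.27*y^4 + 1.39*y^3 - 0.58*y^2 - 5.02*y + 10.29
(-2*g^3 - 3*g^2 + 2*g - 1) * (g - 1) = -2*g^4 - g^3 + 5*g^2 - 3*g + 1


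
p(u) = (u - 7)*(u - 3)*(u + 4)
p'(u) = (u - 7)*(u - 3) + (u - 7)*(u + 4) + (u - 3)*(u + 4)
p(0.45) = 74.33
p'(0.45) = -23.79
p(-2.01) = 89.83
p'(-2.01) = 17.24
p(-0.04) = 84.75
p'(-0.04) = -18.52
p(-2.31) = 83.55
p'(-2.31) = 24.73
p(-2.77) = 69.34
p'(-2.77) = 37.26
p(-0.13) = 86.37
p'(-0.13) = -17.39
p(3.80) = -19.97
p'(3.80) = -21.28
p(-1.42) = 96.02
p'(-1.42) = 4.09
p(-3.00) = 60.00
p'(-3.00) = 44.00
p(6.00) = -30.00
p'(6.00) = 17.00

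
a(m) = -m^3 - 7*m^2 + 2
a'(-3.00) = 15.00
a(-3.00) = -34.00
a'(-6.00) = -24.00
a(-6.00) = -34.00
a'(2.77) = -61.80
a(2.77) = -72.96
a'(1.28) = -22.84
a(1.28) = -11.57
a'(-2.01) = 16.02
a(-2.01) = -18.16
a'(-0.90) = 10.17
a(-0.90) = -2.94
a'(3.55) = -87.51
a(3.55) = -130.96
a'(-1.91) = 15.80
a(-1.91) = -16.57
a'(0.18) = -2.62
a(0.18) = 1.77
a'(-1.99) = 15.98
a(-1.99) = -17.84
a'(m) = -3*m^2 - 14*m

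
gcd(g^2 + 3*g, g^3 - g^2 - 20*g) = g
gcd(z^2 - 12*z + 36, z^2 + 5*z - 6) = 1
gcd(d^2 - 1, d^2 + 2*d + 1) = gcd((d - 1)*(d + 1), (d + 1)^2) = d + 1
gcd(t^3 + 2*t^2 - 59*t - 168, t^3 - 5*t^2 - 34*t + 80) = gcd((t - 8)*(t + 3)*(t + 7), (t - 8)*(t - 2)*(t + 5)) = t - 8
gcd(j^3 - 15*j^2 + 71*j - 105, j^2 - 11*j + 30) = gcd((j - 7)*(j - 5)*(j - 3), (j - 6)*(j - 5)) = j - 5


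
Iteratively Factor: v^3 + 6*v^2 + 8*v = (v)*(v^2 + 6*v + 8) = v*(v + 4)*(v + 2)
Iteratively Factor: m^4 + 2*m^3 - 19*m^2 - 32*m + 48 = (m - 1)*(m^3 + 3*m^2 - 16*m - 48) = (m - 1)*(m + 3)*(m^2 - 16) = (m - 4)*(m - 1)*(m + 3)*(m + 4)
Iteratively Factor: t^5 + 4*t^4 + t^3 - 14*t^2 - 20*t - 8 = (t + 2)*(t^4 + 2*t^3 - 3*t^2 - 8*t - 4) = (t + 2)^2*(t^3 - 3*t - 2) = (t + 1)*(t + 2)^2*(t^2 - t - 2) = (t - 2)*(t + 1)*(t + 2)^2*(t + 1)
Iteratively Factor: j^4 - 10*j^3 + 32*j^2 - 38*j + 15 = (j - 1)*(j^3 - 9*j^2 + 23*j - 15) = (j - 1)^2*(j^2 - 8*j + 15) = (j - 3)*(j - 1)^2*(j - 5)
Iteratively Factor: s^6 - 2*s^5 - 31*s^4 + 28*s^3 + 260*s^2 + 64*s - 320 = (s - 5)*(s^5 + 3*s^4 - 16*s^3 - 52*s^2 + 64) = (s - 5)*(s + 4)*(s^4 - s^3 - 12*s^2 - 4*s + 16) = (s - 5)*(s - 4)*(s + 4)*(s^3 + 3*s^2 - 4) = (s - 5)*(s - 4)*(s + 2)*(s + 4)*(s^2 + s - 2) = (s - 5)*(s - 4)*(s - 1)*(s + 2)*(s + 4)*(s + 2)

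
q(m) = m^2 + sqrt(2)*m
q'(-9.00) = -16.59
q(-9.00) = 68.27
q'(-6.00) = -10.59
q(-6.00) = 27.51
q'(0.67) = 2.75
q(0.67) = 1.40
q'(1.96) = 5.33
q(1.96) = 6.61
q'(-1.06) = -0.71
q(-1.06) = -0.38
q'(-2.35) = -3.29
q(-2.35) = 2.20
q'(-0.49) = 0.43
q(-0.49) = -0.45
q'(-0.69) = 0.03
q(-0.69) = -0.50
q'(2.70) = 6.81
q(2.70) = 11.11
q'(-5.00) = -8.59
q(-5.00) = 17.93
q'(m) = 2*m + sqrt(2)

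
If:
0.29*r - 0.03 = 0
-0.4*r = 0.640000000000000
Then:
No Solution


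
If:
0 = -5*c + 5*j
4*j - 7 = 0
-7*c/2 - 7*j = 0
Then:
No Solution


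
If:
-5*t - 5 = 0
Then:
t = -1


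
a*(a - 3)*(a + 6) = a^3 + 3*a^2 - 18*a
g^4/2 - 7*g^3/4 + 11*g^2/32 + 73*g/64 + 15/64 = (g/2 + 1/4)*(g - 3)*(g - 5/4)*(g + 1/4)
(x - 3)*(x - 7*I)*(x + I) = x^3 - 3*x^2 - 6*I*x^2 + 7*x + 18*I*x - 21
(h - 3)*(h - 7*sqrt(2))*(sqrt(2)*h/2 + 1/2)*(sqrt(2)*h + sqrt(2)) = h^4 - 13*sqrt(2)*h^3/2 - 2*h^3 - 10*h^2 + 13*sqrt(2)*h^2 + 14*h + 39*sqrt(2)*h/2 + 21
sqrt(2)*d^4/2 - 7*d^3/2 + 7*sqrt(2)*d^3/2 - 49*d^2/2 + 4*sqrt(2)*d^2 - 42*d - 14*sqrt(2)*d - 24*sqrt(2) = (d + 3)*(d + 4)*(d - 4*sqrt(2))*(sqrt(2)*d/2 + 1/2)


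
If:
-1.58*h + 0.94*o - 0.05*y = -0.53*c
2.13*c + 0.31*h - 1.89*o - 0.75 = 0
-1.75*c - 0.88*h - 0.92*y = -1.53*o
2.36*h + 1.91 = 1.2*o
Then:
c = -1.66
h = -2.14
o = -2.62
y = 0.85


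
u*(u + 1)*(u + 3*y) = u^3 + 3*u^2*y + u^2 + 3*u*y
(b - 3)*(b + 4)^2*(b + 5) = b^4 + 10*b^3 + 17*b^2 - 88*b - 240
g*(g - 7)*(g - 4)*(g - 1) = g^4 - 12*g^3 + 39*g^2 - 28*g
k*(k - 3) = k^2 - 3*k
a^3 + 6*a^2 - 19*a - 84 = (a - 4)*(a + 3)*(a + 7)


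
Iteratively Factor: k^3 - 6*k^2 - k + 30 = (k + 2)*(k^2 - 8*k + 15) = (k - 3)*(k + 2)*(k - 5)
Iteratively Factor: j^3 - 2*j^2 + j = (j - 1)*(j^2 - j) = (j - 1)^2*(j)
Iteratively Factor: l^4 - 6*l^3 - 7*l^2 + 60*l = (l - 5)*(l^3 - l^2 - 12*l) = (l - 5)*(l + 3)*(l^2 - 4*l) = (l - 5)*(l - 4)*(l + 3)*(l)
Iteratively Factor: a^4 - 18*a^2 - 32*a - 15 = (a + 3)*(a^3 - 3*a^2 - 9*a - 5) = (a + 1)*(a + 3)*(a^2 - 4*a - 5) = (a + 1)^2*(a + 3)*(a - 5)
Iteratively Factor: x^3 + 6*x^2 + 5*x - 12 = (x + 4)*(x^2 + 2*x - 3) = (x + 3)*(x + 4)*(x - 1)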